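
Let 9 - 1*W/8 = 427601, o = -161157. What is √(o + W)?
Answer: I*√3581893 ≈ 1892.6*I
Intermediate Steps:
W = -3420736 (W = 72 - 8*427601 = 72 - 3420808 = -3420736)
√(o + W) = √(-161157 - 3420736) = √(-3581893) = I*√3581893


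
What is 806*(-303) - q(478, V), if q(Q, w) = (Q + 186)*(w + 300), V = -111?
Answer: -369714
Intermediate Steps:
q(Q, w) = (186 + Q)*(300 + w)
806*(-303) - q(478, V) = 806*(-303) - (55800 + 186*(-111) + 300*478 + 478*(-111)) = -244218 - (55800 - 20646 + 143400 - 53058) = -244218 - 1*125496 = -244218 - 125496 = -369714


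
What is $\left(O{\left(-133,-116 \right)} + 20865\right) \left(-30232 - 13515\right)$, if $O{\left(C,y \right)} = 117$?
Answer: $-917899554$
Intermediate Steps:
$\left(O{\left(-133,-116 \right)} + 20865\right) \left(-30232 - 13515\right) = \left(117 + 20865\right) \left(-30232 - 13515\right) = 20982 \left(-43747\right) = -917899554$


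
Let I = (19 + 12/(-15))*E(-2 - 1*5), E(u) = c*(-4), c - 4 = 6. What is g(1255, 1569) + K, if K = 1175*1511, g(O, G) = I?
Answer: 1774697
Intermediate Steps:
c = 10 (c = 4 + 6 = 10)
E(u) = -40 (E(u) = 10*(-4) = -40)
I = -728 (I = (19 + 12/(-15))*(-40) = (19 + 12*(-1/15))*(-40) = (19 - ⅘)*(-40) = (91/5)*(-40) = -728)
g(O, G) = -728
K = 1775425
g(1255, 1569) + K = -728 + 1775425 = 1774697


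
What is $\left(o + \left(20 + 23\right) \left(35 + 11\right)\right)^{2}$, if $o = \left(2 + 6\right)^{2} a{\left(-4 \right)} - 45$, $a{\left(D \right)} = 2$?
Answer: $4247721$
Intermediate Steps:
$o = 83$ ($o = \left(2 + 6\right)^{2} \cdot 2 - 45 = 8^{2} \cdot 2 - 45 = 64 \cdot 2 - 45 = 128 - 45 = 83$)
$\left(o + \left(20 + 23\right) \left(35 + 11\right)\right)^{2} = \left(83 + \left(20 + 23\right) \left(35 + 11\right)\right)^{2} = \left(83 + 43 \cdot 46\right)^{2} = \left(83 + 1978\right)^{2} = 2061^{2} = 4247721$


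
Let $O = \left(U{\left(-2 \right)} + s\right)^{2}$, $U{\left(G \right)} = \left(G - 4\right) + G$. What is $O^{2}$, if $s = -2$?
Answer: $10000$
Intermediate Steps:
$U{\left(G \right)} = -4 + 2 G$ ($U{\left(G \right)} = \left(-4 + G\right) + G = -4 + 2 G$)
$O = 100$ ($O = \left(\left(-4 + 2 \left(-2\right)\right) - 2\right)^{2} = \left(\left(-4 - 4\right) - 2\right)^{2} = \left(-8 - 2\right)^{2} = \left(-10\right)^{2} = 100$)
$O^{2} = 100^{2} = 10000$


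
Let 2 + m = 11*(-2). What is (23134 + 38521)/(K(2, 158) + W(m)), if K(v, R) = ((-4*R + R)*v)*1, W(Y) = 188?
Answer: -649/8 ≈ -81.125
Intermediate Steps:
m = -24 (m = -2 + 11*(-2) = -2 - 22 = -24)
K(v, R) = -3*R*v (K(v, R) = ((-3*R)*v)*1 = -3*R*v*1 = -3*R*v)
(23134 + 38521)/(K(2, 158) + W(m)) = (23134 + 38521)/(-3*158*2 + 188) = 61655/(-948 + 188) = 61655/(-760) = 61655*(-1/760) = -649/8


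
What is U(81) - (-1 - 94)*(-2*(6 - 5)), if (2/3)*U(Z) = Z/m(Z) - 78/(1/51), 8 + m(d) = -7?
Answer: -61651/10 ≈ -6165.1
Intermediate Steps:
m(d) = -15 (m(d) = -8 - 7 = -15)
U(Z) = -5967 - Z/10 (U(Z) = 3*(Z/(-15) - 78/(1/51))/2 = 3*(Z*(-1/15) - 78/1/51)/2 = 3*(-Z/15 - 78*51)/2 = 3*(-Z/15 - 3978)/2 = 3*(-3978 - Z/15)/2 = -5967 - Z/10)
U(81) - (-1 - 94)*(-2*(6 - 5)) = (-5967 - ⅒*81) - (-1 - 94)*(-2*(6 - 5)) = (-5967 - 81/10) - (-95)*(-2*1) = -59751/10 - (-95)*(-2) = -59751/10 - 1*190 = -59751/10 - 190 = -61651/10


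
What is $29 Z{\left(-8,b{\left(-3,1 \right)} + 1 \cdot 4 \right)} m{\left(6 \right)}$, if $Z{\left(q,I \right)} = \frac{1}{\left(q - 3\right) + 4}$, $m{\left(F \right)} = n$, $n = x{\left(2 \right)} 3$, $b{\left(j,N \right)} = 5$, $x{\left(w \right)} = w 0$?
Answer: $0$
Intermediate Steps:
$x{\left(w \right)} = 0$
$n = 0$ ($n = 0 \cdot 3 = 0$)
$m{\left(F \right)} = 0$
$Z{\left(q,I \right)} = \frac{1}{1 + q}$ ($Z{\left(q,I \right)} = \frac{1}{\left(-3 + q\right) + 4} = \frac{1}{1 + q}$)
$29 Z{\left(-8,b{\left(-3,1 \right)} + 1 \cdot 4 \right)} m{\left(6 \right)} = \frac{29}{1 - 8} \cdot 0 = \frac{29}{-7} \cdot 0 = 29 \left(- \frac{1}{7}\right) 0 = \left(- \frac{29}{7}\right) 0 = 0$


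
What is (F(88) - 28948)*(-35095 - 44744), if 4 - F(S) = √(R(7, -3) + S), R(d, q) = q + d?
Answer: 2310860016 + 159678*√23 ≈ 2.3116e+9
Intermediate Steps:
R(d, q) = d + q
F(S) = 4 - √(4 + S) (F(S) = 4 - √((7 - 3) + S) = 4 - √(4 + S))
(F(88) - 28948)*(-35095 - 44744) = ((4 - √(4 + 88)) - 28948)*(-35095 - 44744) = ((4 - √92) - 28948)*(-79839) = ((4 - 2*√23) - 28948)*(-79839) = (-28944 - 2*√23)*(-79839) = 2310860016 + 159678*√23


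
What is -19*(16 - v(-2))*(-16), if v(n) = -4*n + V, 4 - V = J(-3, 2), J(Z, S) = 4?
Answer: 2432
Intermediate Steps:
V = 0 (V = 4 - 1*4 = 4 - 4 = 0)
v(n) = -4*n (v(n) = -4*n + 0 = -4*n)
-19*(16 - v(-2))*(-16) = -19*(16 - (-4)*(-2))*(-16) = -19*(16 - 1*8)*(-16) = -19*(16 - 8)*(-16) = -19*8*(-16) = -152*(-16) = 2432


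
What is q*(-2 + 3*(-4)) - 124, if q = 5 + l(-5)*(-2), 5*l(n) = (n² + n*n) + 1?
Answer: 458/5 ≈ 91.600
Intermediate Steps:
l(n) = ⅕ + 2*n²/5 (l(n) = ((n² + n*n) + 1)/5 = ((n² + n²) + 1)/5 = (2*n² + 1)/5 = (1 + 2*n²)/5 = ⅕ + 2*n²/5)
q = -77/5 (q = 5 + (⅕ + (⅖)*(-5)²)*(-2) = 5 + (⅕ + (⅖)*25)*(-2) = 5 + (⅕ + 10)*(-2) = 5 + (51/5)*(-2) = 5 - 102/5 = -77/5 ≈ -15.400)
q*(-2 + 3*(-4)) - 124 = -77*(-2 + 3*(-4))/5 - 124 = -77*(-2 - 12)/5 - 124 = -77/5*(-14) - 124 = 1078/5 - 124 = 458/5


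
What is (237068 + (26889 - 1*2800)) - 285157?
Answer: -24000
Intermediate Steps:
(237068 + (26889 - 1*2800)) - 285157 = (237068 + (26889 - 2800)) - 285157 = (237068 + 24089) - 285157 = 261157 - 285157 = -24000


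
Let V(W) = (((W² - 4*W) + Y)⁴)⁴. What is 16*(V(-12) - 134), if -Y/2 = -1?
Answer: 64409163893328912524192270354241025952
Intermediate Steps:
Y = 2 (Y = -2*(-1) = 2)
V(W) = (2 + W² - 4*W)¹⁶ (V(W) = (((W² - 4*W) + 2)⁴)⁴ = ((2 + W² - 4*W)⁴)⁴ = (2 + W² - 4*W)¹⁶)
16*(V(-12) - 134) = 16*((2 + (-12)² - 4*(-12))¹⁶ - 134) = 16*((2 + 144 + 48)¹⁶ - 134) = 16*(194¹⁶ - 134) = 16*(4025572743333057032762016897140064256 - 134) = 16*4025572743333057032762016897140064122 = 64409163893328912524192270354241025952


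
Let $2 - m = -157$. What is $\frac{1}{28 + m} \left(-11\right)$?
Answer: $- \frac{1}{17} \approx -0.058824$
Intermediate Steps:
$m = 159$ ($m = 2 - -157 = 2 + 157 = 159$)
$\frac{1}{28 + m} \left(-11\right) = \frac{1}{28 + 159} \left(-11\right) = \frac{1}{187} \left(-11\right) = - \frac{1}{17}$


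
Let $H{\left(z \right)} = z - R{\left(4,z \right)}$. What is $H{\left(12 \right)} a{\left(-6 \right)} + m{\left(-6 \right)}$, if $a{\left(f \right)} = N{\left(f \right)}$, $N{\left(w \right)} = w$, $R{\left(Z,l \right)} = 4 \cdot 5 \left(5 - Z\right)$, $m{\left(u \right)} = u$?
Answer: $42$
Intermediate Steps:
$R{\left(Z,l \right)} = 100 - 20 Z$ ($R{\left(Z,l \right)} = 20 \left(5 - Z\right) = 100 - 20 Z$)
$a{\left(f \right)} = f$
$H{\left(z \right)} = -20 + z$ ($H{\left(z \right)} = z - \left(100 - 80\right) = z - 20 = -20 + z$)
$H{\left(12 \right)} a{\left(-6 \right)} + m{\left(-6 \right)} = \left(-20 + 12\right) \left(-6\right) - 6 = \left(-8\right) \left(-6\right) - 6 = 48 - 6 = 42$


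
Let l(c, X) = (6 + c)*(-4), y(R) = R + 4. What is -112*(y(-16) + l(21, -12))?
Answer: 13440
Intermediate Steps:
y(R) = 4 + R
l(c, X) = -24 - 4*c
-112*(y(-16) + l(21, -12)) = -112*((4 - 16) + (-24 - 4*21)) = -112*(-12 + (-24 - 84)) = -112*(-12 - 108) = -112*(-120) = 13440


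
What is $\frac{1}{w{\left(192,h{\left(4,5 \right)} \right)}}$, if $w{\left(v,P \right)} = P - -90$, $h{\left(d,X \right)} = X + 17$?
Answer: $\frac{1}{112} \approx 0.0089286$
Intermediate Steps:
$h{\left(d,X \right)} = 17 + X$
$w{\left(v,P \right)} = 90 + P$ ($w{\left(v,P \right)} = P + \left(-20 + 110\right) = P + 90 = 90 + P$)
$\frac{1}{w{\left(192,h{\left(4,5 \right)} \right)}} = \frac{1}{90 + \left(17 + 5\right)} = \frac{1}{90 + 22} = \frac{1}{112}$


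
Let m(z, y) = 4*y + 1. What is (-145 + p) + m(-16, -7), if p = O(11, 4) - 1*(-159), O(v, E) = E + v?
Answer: 2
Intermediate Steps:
m(z, y) = 1 + 4*y
p = 174 (p = (4 + 11) - 1*(-159) = 15 + 159 = 174)
(-145 + p) + m(-16, -7) = (-145 + 174) + (1 + 4*(-7)) = 29 + (1 - 28) = 29 - 27 = 2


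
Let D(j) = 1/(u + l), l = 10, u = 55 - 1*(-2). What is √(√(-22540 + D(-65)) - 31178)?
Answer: √(-139958042 + 67*I*√101181993)/67 ≈ 0.42513 + 176.57*I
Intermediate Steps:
u = 57 (u = 55 + 2 = 57)
D(j) = 1/67 (D(j) = 1/(57 + 10) = 1/67)
√(√(-22540 + D(-65)) - 31178) = √(√(-22540 + 1/67) - 31178) = √(√(-1510179/67) - 31178) = √(I*√101181993/67 - 31178) = √(-31178 + I*√101181993/67)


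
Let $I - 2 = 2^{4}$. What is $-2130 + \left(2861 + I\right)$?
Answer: $749$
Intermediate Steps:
$I = 18$ ($I = 2 + 2^{4} = 2 + 16 = 18$)
$-2130 + \left(2861 + I\right) = -2130 + \left(2861 + 18\right) = -2130 + 2879 = 749$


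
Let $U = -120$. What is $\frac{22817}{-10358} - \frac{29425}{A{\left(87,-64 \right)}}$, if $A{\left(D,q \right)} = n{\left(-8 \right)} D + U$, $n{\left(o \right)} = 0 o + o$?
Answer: $\frac{143082739}{4226064} \approx 33.857$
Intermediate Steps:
$n{\left(o \right)} = o$ ($n{\left(o \right)} = 0 + o = o$)
$A{\left(D,q \right)} = -120 - 8 D$ ($A{\left(D,q \right)} = - 8 D - 120 = -120 - 8 D$)
$\frac{22817}{-10358} - \frac{29425}{A{\left(87,-64 \right)}} = \frac{22817}{-10358} - \frac{29425}{-120 - 696} = 22817 \left(- \frac{1}{10358}\right) - \frac{29425}{-120 - 696} = - \frac{22817}{10358} - \frac{29425}{-816} = - \frac{22817}{10358} - - \frac{29425}{816} = - \frac{22817}{10358} + \frac{29425}{816} = \frac{143082739}{4226064}$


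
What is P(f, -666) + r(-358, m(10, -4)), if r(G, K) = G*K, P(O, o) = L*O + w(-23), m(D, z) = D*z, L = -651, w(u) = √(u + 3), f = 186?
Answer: -106766 + 2*I*√5 ≈ -1.0677e+5 + 4.4721*I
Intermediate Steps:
w(u) = √(3 + u)
P(O, o) = -651*O + 2*I*√5 (P(O, o) = -651*O + √(3 - 23) = -651*O + √(-20) = -651*O + 2*I*√5)
P(f, -666) + r(-358, m(10, -4)) = (-651*186 + 2*I*√5) - 3580*(-4) = (-121086 + 2*I*√5) - 358*(-40) = (-121086 + 2*I*√5) + 14320 = -106766 + 2*I*√5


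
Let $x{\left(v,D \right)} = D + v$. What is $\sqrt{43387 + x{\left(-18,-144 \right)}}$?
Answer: $5 \sqrt{1729} \approx 207.91$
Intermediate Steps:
$\sqrt{43387 + x{\left(-18,-144 \right)}} = \sqrt{43387 - 162} = \sqrt{43225} = 5 \sqrt{1729}$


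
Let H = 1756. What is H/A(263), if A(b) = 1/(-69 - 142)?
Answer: -370516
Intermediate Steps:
A(b) = -1/211 (A(b) = 1/(-211) = -1/211)
H/A(263) = 1756/(-1/211) = 1756*(-211) = -370516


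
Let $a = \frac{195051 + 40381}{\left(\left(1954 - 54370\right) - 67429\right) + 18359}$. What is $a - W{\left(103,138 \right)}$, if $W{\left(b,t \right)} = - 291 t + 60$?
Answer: $\frac{2034575098}{50743} \approx 40096.0$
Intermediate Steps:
$W{\left(b,t \right)} = 60 - 291 t$
$a = - \frac{117716}{50743}$ ($a = \frac{235432}{\left(-52416 - 67429\right) + 18359} = \frac{235432}{-119845 + 18359} = \frac{235432}{-101486} = 235432 \left(- \frac{1}{101486}\right) = - \frac{117716}{50743} \approx -2.3198$)
$a - W{\left(103,138 \right)} = - \frac{117716}{50743} - \left(60 - 40158\right) = - \frac{117716}{50743} - -40098 = - \frac{117716}{50743} + 40098 = \frac{2034575098}{50743}$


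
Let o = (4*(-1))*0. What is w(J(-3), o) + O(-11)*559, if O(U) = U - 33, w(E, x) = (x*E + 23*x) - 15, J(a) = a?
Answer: -24611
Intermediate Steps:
o = 0 (o = -4*0 = 0)
w(E, x) = -15 + 23*x + E*x (w(E, x) = (E*x + 23*x) - 15 = (23*x + E*x) - 15 = -15 + 23*x + E*x)
O(U) = -33 + U
w(J(-3), o) + O(-11)*559 = (-15 + 23*0 - 3*0) + (-33 - 11)*559 = (-15 + 0 + 0) - 44*559 = -15 - 24596 = -24611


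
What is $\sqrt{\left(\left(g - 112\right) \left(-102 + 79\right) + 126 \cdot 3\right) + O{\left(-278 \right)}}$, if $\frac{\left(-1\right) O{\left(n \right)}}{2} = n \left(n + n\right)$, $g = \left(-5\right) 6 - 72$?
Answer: $2 i \sqrt{75959} \approx 551.21 i$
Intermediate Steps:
$g = -102$ ($g = -30 - 72 = -102$)
$O{\left(n \right)} = - 4 n^{2}$ ($O{\left(n \right)} = - 2 n \left(n + n\right) = - 2 n 2 n = - 2 \cdot 2 n^{2} = - 4 n^{2}$)
$\sqrt{\left(\left(g - 112\right) \left(-102 + 79\right) + 126 \cdot 3\right) + O{\left(-278 \right)}} = \sqrt{\left(\left(-102 - 112\right) \left(-102 + 79\right) + 126 \cdot 3\right) - 4 \left(-278\right)^{2}} = \sqrt{\left(\left(-214\right) \left(-23\right) + 378\right) - 309136} = \sqrt{\left(4922 + 378\right) - 309136} = \sqrt{5300 - 309136} = \sqrt{-303836} = 2 i \sqrt{75959}$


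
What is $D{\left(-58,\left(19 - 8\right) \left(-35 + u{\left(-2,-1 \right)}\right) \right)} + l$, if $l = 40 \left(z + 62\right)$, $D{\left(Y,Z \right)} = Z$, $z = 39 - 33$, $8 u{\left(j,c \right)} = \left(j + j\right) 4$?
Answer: $2313$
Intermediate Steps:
$u{\left(j,c \right)} = j$ ($u{\left(j,c \right)} = \frac{\left(j + j\right) 4}{8} = \frac{2 j 4}{8} = \frac{8 j}{8} = j$)
$z = 6$ ($z = 39 - 33 = 6$)
$l = 2720$ ($l = 40 \left(6 + 62\right) = 40 \cdot 68 = 2720$)
$D{\left(-58,\left(19 - 8\right) \left(-35 + u{\left(-2,-1 \right)}\right) \right)} + l = \left(19 - 8\right) \left(-35 - 2\right) + 2720 = 11 \left(-37\right) + 2720 = -407 + 2720 = 2313$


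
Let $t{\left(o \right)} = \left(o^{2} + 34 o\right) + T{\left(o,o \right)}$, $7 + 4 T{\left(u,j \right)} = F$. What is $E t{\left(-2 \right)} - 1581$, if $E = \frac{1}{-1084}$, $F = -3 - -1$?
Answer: $- \frac{6854951}{4336} \approx -1580.9$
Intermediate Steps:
$F = -2$ ($F = -3 + 1 = -2$)
$T{\left(u,j \right)} = - \frac{9}{4}$ ($T{\left(u,j \right)} = - \frac{7}{4} + \frac{1}{4} \left(-2\right) = - \frac{7}{4} - \frac{1}{2} = - \frac{9}{4}$)
$E = - \frac{1}{1084} \approx -0.00092251$
$t{\left(o \right)} = - \frac{9}{4} + o^{2} + 34 o$ ($t{\left(o \right)} = \left(o^{2} + 34 o\right) - \frac{9}{4} = - \frac{9}{4} + o^{2} + 34 o$)
$E t{\left(-2 \right)} - 1581 = - \frac{- \frac{9}{4} + \left(-2\right)^{2} + 34 \left(-2\right)}{1084} - 1581 = - \frac{- \frac{9}{4} + 4 - 68}{1084} - 1581 = \left(- \frac{1}{1084}\right) \left(- \frac{265}{4}\right) - 1581 = \frac{265}{4336} - 1581 = - \frac{6854951}{4336}$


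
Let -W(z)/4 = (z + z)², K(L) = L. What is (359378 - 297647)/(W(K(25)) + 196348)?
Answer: 20577/62116 ≈ 0.33127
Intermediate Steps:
W(z) = -16*z² (W(z) = -4*(z + z)² = -4*4*z² = -16*z²)
(359378 - 297647)/(W(K(25)) + 196348) = (359378 - 297647)/(-16*25² + 196348) = 61731/(-16*625 + 196348) = 61731/(-10000 + 196348) = 61731/186348 = 61731*(1/186348) = 20577/62116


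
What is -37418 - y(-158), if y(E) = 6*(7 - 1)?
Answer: -37454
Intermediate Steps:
y(E) = 36 (y(E) = 6*6 = 36)
-37418 - y(-158) = -37418 - 1*36 = -37418 - 36 = -37454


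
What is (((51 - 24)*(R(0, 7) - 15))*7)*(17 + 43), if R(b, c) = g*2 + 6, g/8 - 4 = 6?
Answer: 1712340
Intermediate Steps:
g = 80 (g = 32 + 8*6 = 32 + 48 = 80)
R(b, c) = 166 (R(b, c) = 80*2 + 6 = 160 + 6 = 166)
(((51 - 24)*(R(0, 7) - 15))*7)*(17 + 43) = (((51 - 24)*(166 - 15))*7)*(17 + 43) = ((27*151)*7)*60 = (4077*7)*60 = 28539*60 = 1712340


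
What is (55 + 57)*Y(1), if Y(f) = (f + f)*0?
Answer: 0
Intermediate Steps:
Y(f) = 0 (Y(f) = (2*f)*0 = 0)
(55 + 57)*Y(1) = (55 + 57)*0 = 112*0 = 0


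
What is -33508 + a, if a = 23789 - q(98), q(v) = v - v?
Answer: -9719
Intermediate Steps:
q(v) = 0
a = 23789 (a = 23789 - 1*0 = 23789 + 0 = 23789)
-33508 + a = -33508 + 23789 = -9719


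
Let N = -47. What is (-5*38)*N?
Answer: 8930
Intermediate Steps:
(-5*38)*N = -5*38*(-47) = -190*(-47) = 8930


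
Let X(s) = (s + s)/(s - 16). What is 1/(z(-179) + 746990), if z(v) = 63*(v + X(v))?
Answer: 65/47828863 ≈ 1.3590e-6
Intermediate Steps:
X(s) = 2*s/(-16 + s) (X(s) = (2*s)/(-16 + s) = 2*s/(-16 + s))
z(v) = 63*v + 126*v/(-16 + v) (z(v) = 63*(v + 2*v/(-16 + v)) = 63*v + 126*v/(-16 + v))
1/(z(-179) + 746990) = 1/(63*(-179)*(-14 - 179)/(-16 - 179) + 746990) = 1/(63*(-179)*(-193)/(-195) + 746990) = 1/(63*(-179)*(-1/195)*(-193) + 746990) = 1/(-725487/65 + 746990) = 1/(47828863/65) = 65/47828863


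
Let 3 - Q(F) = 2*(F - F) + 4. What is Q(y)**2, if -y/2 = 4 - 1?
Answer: 1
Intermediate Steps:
y = -6 (y = -2*(4 - 1) = -2*3 = -6)
Q(F) = -1 (Q(F) = 3 - (2*(F - F) + 4) = 3 - (2*0 + 4) = 3 - (0 + 4) = 3 - 1*4 = 3 - 4 = -1)
Q(y)**2 = (-1)**2 = 1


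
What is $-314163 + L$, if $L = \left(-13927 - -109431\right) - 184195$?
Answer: $-402854$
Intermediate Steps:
$L = -88691$ ($L = \left(-13927 + 109431\right) - 184195 = 95504 - 184195 = -88691$)
$-314163 + L = -314163 - 88691 = -402854$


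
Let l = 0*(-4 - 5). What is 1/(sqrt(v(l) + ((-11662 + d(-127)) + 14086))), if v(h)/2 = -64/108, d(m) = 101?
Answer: 3*sqrt(204429)/68143 ≈ 0.019905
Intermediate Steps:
l = 0 (l = 0*(-9) = 0)
v(h) = -32/27 (v(h) = 2*(-64/108) = 2*(-64*1/108) = 2*(-16/27) = -32/27)
1/(sqrt(v(l) + ((-11662 + d(-127)) + 14086))) = 1/(sqrt(-32/27 + ((-11662 + 101) + 14086))) = 1/(sqrt(-32/27 + (-11561 + 14086))) = 1/(sqrt(-32/27 + 2525)) = 1/(sqrt(68143/27)) = 1/(sqrt(204429)/9) = 3*sqrt(204429)/68143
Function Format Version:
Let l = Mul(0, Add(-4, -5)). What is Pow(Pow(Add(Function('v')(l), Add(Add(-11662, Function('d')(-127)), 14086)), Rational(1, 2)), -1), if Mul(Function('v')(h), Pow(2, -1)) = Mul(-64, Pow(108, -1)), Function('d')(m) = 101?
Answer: Mul(Rational(3, 68143), Pow(204429, Rational(1, 2))) ≈ 0.019905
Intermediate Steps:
l = 0 (l = Mul(0, -9) = 0)
Function('v')(h) = Rational(-32, 27) (Function('v')(h) = Mul(2, Mul(-64, Pow(108, -1))) = Mul(2, Mul(-64, Rational(1, 108))) = Mul(2, Rational(-16, 27)) = Rational(-32, 27))
Pow(Pow(Add(Function('v')(l), Add(Add(-11662, Function('d')(-127)), 14086)), Rational(1, 2)), -1) = Pow(Pow(Add(Rational(-32, 27), Add(Add(-11662, 101), 14086)), Rational(1, 2)), -1) = Pow(Pow(Add(Rational(-32, 27), Add(-11561, 14086)), Rational(1, 2)), -1) = Pow(Pow(Add(Rational(-32, 27), 2525), Rational(1, 2)), -1) = Pow(Pow(Rational(68143, 27), Rational(1, 2)), -1) = Pow(Mul(Rational(1, 9), Pow(204429, Rational(1, 2))), -1) = Mul(Rational(3, 68143), Pow(204429, Rational(1, 2)))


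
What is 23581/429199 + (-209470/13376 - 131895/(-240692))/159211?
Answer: 79383212266820521/1447358444676002144 ≈ 0.054847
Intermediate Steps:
23581/429199 + (-209470/13376 - 131895/(-240692))/159211 = 23581*(1/429199) + (-209470*1/13376 - 131895*(-1/240692))*(1/159211) = 23581/429199 + (-104735/6688 + 131895/240692)*(1/159211) = 23581/429199 - 320088985/21180896*1/159211 = 23581/429199 - 320088985/3372231633056 = 79383212266820521/1447358444676002144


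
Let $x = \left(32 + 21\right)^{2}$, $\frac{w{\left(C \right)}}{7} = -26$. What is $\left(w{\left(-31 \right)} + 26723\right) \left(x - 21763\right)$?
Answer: $-503058114$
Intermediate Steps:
$w{\left(C \right)} = -182$ ($w{\left(C \right)} = 7 \left(-26\right) = -182$)
$x = 2809$ ($x = 53^{2} = 2809$)
$\left(w{\left(-31 \right)} + 26723\right) \left(x - 21763\right) = \left(-182 + 26723\right) \left(2809 - 21763\right) = 26541 \left(-18954\right) = -503058114$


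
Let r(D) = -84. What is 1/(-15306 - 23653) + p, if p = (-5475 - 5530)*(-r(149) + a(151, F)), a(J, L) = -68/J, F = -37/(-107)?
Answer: -5409031717871/5882809 ≈ -9.1946e+5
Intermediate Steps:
F = 37/107 (F = -37*(-1/107) = 37/107 ≈ 0.34579)
p = -138839080/151 (p = (-5475 - 5530)*(-1*(-84) - 68/151) = -11005*(84 - 68*1/151) = -11005*(84 - 68/151) = -11005*12616/151 = -138839080/151 ≈ -9.1946e+5)
1/(-15306 - 23653) + p = 1/(-15306 - 23653) - 138839080/151 = 1/(-38959) - 138839080/151 = -1/38959 - 138839080/151 = -5409031717871/5882809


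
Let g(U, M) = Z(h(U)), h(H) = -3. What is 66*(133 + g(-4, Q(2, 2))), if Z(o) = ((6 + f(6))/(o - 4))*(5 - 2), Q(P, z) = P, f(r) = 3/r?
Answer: 60159/7 ≈ 8594.1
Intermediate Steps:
Z(o) = 39/(2*(-4 + o)) (Z(o) = ((6 + 3/6)/(o - 4))*(5 - 2) = ((6 + 3*(1/6))/(-4 + o))*3 = ((6 + 1/2)/(-4 + o))*3 = (13/(2*(-4 + o)))*3 = 39/(2*(-4 + o)))
g(U, M) = -39/14 (g(U, M) = 39/(2*(-4 - 3)) = (39/2)/(-7) = (39/2)*(-1/7) = -39/14)
66*(133 + g(-4, Q(2, 2))) = 66*(133 - 39/14) = 66*(1823/14) = 60159/7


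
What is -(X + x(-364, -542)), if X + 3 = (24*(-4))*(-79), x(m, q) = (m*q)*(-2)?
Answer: 386995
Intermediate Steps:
x(m, q) = -2*m*q
X = 7581 (X = -3 + (24*(-4))*(-79) = -3 - 96*(-79) = -3 + 7584 = 7581)
-(X + x(-364, -542)) = -(7581 - 2*(-364)*(-542)) = -(7581 - 394576) = -1*(-386995) = 386995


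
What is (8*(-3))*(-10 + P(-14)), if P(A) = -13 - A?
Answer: 216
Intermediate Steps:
(8*(-3))*(-10 + P(-14)) = (8*(-3))*(-10 + (-13 - 1*(-14))) = -24*(-10 + (-13 + 14)) = -24*(-10 + 1) = -24*(-9) = 216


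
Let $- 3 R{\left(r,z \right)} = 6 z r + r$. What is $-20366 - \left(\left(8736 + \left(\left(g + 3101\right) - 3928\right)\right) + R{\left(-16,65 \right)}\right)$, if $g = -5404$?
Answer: $- \frac{74869}{3} \approx -24956.0$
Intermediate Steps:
$R{\left(r,z \right)} = - \frac{r}{3} - 2 r z$ ($R{\left(r,z \right)} = - \frac{6 z r + r}{3} = - \frac{6 r z + r}{3} = - \frac{r + 6 r z}{3} = - \frac{r}{3} - 2 r z$)
$-20366 - \left(\left(8736 + \left(\left(g + 3101\right) - 3928\right)\right) + R{\left(-16,65 \right)}\right) = -20366 - \left(\left(8736 + \left(\left(-5404 + 3101\right) - 3928\right)\right) - - \frac{16 \left(1 + 6 \cdot 65\right)}{3}\right) = -20366 - \left(\left(8736 - 6231\right) - - \frac{16 \left(1 + 390\right)}{3}\right) = -20366 - \left(\left(8736 - 6231\right) - \left(- \frac{16}{3}\right) 391\right) = -20366 - \left(2505 + \frac{6256}{3}\right) = -20366 - \frac{13771}{3} = - \frac{74869}{3}$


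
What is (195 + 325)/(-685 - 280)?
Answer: -104/193 ≈ -0.53886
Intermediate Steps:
(195 + 325)/(-685 - 280) = 520/(-965) = 520*(-1/965) = -104/193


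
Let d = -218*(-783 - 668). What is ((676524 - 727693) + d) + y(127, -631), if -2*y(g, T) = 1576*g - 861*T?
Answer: -213145/2 ≈ -1.0657e+5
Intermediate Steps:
y(g, T) = -788*g + 861*T/2 (y(g, T) = -(1576*g - 861*T)/2 = -(-861*T + 1576*g)/2 = -788*g + 861*T/2)
d = 316318 (d = -218*(-1451) = 316318)
((676524 - 727693) + d) + y(127, -631) = ((676524 - 727693) + 316318) + (-788*127 + (861/2)*(-631)) = (-51169 + 316318) + (-100076 - 543291/2) = 265149 - 743443/2 = -213145/2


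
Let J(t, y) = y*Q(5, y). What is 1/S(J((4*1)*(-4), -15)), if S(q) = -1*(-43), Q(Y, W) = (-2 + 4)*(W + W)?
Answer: 1/43 ≈ 0.023256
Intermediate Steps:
Q(Y, W) = 4*W (Q(Y, W) = 2*(2*W) = 4*W)
J(t, y) = 4*y² (J(t, y) = y*(4*y) = 4*y²)
S(q) = 43
1/S(J((4*1)*(-4), -15)) = 1/43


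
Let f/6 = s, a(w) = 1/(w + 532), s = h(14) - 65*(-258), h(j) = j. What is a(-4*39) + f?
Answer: 37864705/376 ≈ 1.0070e+5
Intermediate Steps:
s = 16784 (s = 14 - 65*(-258) = 14 + 16770 = 16784)
a(w) = 1/(532 + w)
f = 100704 (f = 6*16784 = 100704)
a(-4*39) + f = 1/(532 - 4*39) + 100704 = 1/(532 - 156) + 100704 = 1/376 + 100704 = 37864705/376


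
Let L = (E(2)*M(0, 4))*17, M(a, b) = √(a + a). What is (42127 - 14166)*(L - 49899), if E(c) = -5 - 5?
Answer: -1395225939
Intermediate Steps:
M(a, b) = √2*√a (M(a, b) = √(2*a) = √2*√a)
E(c) = -10
L = 0 (L = -10*√2*√0*17 = -10*√2*0*17 = -10*0*17 = 0*17 = 0)
(42127 - 14166)*(L - 49899) = (42127 - 14166)*(0 - 49899) = 27961*(-49899) = -1395225939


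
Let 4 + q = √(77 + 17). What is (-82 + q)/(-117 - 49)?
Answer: 43/83 - √94/166 ≈ 0.45967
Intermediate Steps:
q = -4 + √94 (q = -4 + √(77 + 17) = -4 + √94 ≈ 5.6954)
(-82 + q)/(-117 - 49) = (-82 + (-4 + √94))/(-117 - 49) = (-86 + √94)/(-166) = -(-86 + √94)/166 = 43/83 - √94/166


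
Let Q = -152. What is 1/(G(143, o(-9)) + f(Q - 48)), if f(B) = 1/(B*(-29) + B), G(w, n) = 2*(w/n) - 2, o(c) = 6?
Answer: 16800/767203 ≈ 0.021898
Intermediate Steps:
G(w, n) = -2 + 2*w/n (G(w, n) = 2*w/n - 2 = -2 + 2*w/n)
f(B) = -1/(28*B) (f(B) = 1/(-29*B + B) = 1/(-28*B) = -1/(28*B))
1/(G(143, o(-9)) + f(Q - 48)) = 1/((-2 + 2*143/6) - 1/(28*(-152 - 48))) = 1/((-2 + 2*143*(⅙)) - 1/28/(-200)) = 1/((-2 + 143/3) - 1/28*(-1/200)) = 1/(137/3 + 1/5600) = 1/(767203/16800) = 16800/767203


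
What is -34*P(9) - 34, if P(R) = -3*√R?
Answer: 272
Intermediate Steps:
-34*P(9) - 34 = -(-102)*√9 - 34 = -(-102)*3 - 34 = -34*(-9) - 34 = 306 - 34 = 272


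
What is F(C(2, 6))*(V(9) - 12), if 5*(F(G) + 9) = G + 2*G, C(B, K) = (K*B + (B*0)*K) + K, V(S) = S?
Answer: -27/5 ≈ -5.4000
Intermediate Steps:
C(B, K) = K + B*K (C(B, K) = (B*K + 0*K) + K = (B*K + 0) + K = B*K + K = K + B*K)
F(G) = -9 + 3*G/5 (F(G) = -9 + (G + 2*G)/5 = -9 + (3*G)/5 = -9 + 3*G/5)
F(C(2, 6))*(V(9) - 12) = (-9 + 3*(6*(1 + 2))/5)*(9 - 12) = (-9 + 3*(6*3)/5)*(-3) = (-9 + (3/5)*18)*(-3) = (-9 + 54/5)*(-3) = (9/5)*(-3) = -27/5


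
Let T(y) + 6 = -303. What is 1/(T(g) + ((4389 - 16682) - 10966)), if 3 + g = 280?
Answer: -1/23568 ≈ -4.2430e-5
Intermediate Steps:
g = 277 (g = -3 + 280 = 277)
T(y) = -309 (T(y) = -6 - 303 = -309)
1/(T(g) + ((4389 - 16682) - 10966)) = 1/(-309 + ((4389 - 16682) - 10966)) = 1/(-309 + (-12293 - 10966)) = 1/(-309 - 23259) = 1/(-23568) = -1/23568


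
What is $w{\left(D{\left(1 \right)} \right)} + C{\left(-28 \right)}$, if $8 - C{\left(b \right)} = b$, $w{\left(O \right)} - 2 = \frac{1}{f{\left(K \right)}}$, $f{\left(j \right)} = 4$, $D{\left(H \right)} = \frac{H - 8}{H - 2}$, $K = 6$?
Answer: $\frac{153}{4} \approx 38.25$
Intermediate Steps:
$D{\left(H \right)} = \frac{-8 + H}{-2 + H}$
$w{\left(O \right)} = \frac{9}{4}$ ($w{\left(O \right)} = 2 + \frac{1}{4} = \frac{9}{4}$)
$C{\left(b \right)} = 8 - b$
$w{\left(D{\left(1 \right)} \right)} + C{\left(-28 \right)} = \frac{9}{4} + \left(8 - -28\right) = \frac{9}{4} + \left(8 + 28\right) = \frac{9}{4} + 36 = \frac{153}{4}$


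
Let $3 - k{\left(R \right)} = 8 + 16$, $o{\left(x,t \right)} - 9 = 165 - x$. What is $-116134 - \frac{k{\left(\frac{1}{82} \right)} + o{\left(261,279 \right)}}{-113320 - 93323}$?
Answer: $- \frac{7999426090}{68881} \approx -1.1613 \cdot 10^{5}$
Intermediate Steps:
$o{\left(x,t \right)} = 174 - x$ ($o{\left(x,t \right)} = 9 - \left(-165 + x\right) = 174 - x$)
$k{\left(R \right)} = -21$ ($k{\left(R \right)} = 3 - \left(8 + 16\right) = 3 - 24 = -21$)
$-116134 - \frac{k{\left(\frac{1}{82} \right)} + o{\left(261,279 \right)}}{-113320 - 93323} = -116134 - \frac{-21 + \left(174 - 261\right)}{-113320 - 93323} = -116134 - \frac{-21 + \left(174 - 261\right)}{-206643} = -116134 - \left(-21 - 87\right) \left(- \frac{1}{206643}\right) = -116134 - \left(-108\right) \left(- \frac{1}{206643}\right) = -116134 - \frac{36}{68881} = - \frac{7999426090}{68881}$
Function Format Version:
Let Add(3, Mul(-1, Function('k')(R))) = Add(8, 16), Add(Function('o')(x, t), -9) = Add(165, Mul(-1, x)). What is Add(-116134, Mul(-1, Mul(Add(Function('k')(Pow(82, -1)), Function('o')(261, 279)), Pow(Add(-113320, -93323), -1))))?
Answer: Rational(-7999426090, 68881) ≈ -1.1613e+5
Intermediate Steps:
Function('o')(x, t) = Add(174, Mul(-1, x)) (Function('o')(x, t) = Add(9, Add(165, Mul(-1, x))) = Add(174, Mul(-1, x)))
Function('k')(R) = -21 (Function('k')(R) = Add(3, Mul(-1, Add(8, 16))) = Add(3, Mul(-1, 24)) = Add(3, -24) = -21)
Add(-116134, Mul(-1, Mul(Add(Function('k')(Pow(82, -1)), Function('o')(261, 279)), Pow(Add(-113320, -93323), -1)))) = Add(-116134, Mul(-1, Mul(Add(-21, Add(174, Mul(-1, 261))), Pow(Add(-113320, -93323), -1)))) = Add(-116134, Mul(-1, Mul(Add(-21, Add(174, -261)), Pow(-206643, -1)))) = Add(-116134, Mul(-1, Mul(Add(-21, -87), Rational(-1, 206643)))) = Add(-116134, Mul(-1, Mul(-108, Rational(-1, 206643)))) = Add(-116134, Mul(-1, Rational(36, 68881))) = Add(-116134, Rational(-36, 68881)) = Rational(-7999426090, 68881)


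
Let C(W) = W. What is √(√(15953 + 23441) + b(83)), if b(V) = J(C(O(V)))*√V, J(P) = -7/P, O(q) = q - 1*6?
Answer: √(-11*√83 + 121*√39394)/11 ≈ 14.059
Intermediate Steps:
O(q) = -6 + q (O(q) = q - 6 = -6 + q)
b(V) = -7*√V/(-6 + V) (b(V) = (-7/(-6 + V))*√V = -7*√V/(-6 + V))
√(√(15953 + 23441) + b(83)) = √(√(15953 + 23441) - 7*√83/(-6 + 83)) = √(√39394 - 7*√83/77) = √(√39394 - 7*√83*1/77) = √(√39394 - √83/11)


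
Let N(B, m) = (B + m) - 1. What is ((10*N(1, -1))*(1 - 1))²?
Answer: 0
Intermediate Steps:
N(B, m) = -1 + B + m
((10*N(1, -1))*(1 - 1))² = ((10*(-1 + 1 - 1))*(1 - 1))² = ((10*(-1))*0)² = (-10*0)² = 0² = 0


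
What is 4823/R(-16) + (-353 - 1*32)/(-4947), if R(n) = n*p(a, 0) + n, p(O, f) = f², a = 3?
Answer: -23853221/79152 ≈ -301.36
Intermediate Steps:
R(n) = n (R(n) = n*0² + n = n*0 + n = 0 + n = n)
4823/R(-16) + (-353 - 1*32)/(-4947) = 4823/(-16) + (-353 - 1*32)/(-4947) = 4823*(-1/16) + (-353 - 32)*(-1/4947) = -4823/16 - 385*(-1/4947) = -4823/16 + 385/4947 = -23853221/79152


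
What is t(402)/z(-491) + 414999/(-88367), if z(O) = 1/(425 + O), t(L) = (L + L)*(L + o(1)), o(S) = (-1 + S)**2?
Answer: -1885021223175/88367 ≈ -2.1332e+7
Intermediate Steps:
t(L) = 2*L**2 (t(L) = (L + L)*(L + (-1 + 1)**2) = (2*L)*(L + 0**2) = (2*L)*(L + 0) = (2*L)*L = 2*L**2)
t(402)/z(-491) + 414999/(-88367) = (2*402**2)/(1/(425 - 491)) + 414999/(-88367) = (2*161604)/(1/(-66)) + 414999*(-1/88367) = 323208/(-1/66) - 414999/88367 = 323208*(-66) - 414999/88367 = -21331728 - 414999/88367 = -1885021223175/88367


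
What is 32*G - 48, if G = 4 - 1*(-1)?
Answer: 112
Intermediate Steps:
G = 5 (G = 4 + 1 = 5)
32*G - 48 = 32*5 - 48 = 160 - 48 = 112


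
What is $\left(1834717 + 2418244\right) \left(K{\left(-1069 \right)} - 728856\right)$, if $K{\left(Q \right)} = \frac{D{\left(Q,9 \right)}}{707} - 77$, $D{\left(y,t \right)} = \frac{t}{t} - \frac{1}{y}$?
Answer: $- \frac{2343020725807086709}{755783} \approx -3.1001 \cdot 10^{12}$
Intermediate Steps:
$D{\left(y,t \right)} = 1 - \frac{1}{y}$
$K{\left(Q \right)} = -77 + \frac{-1 + Q}{707 Q}$ ($K{\left(Q \right)} = \frac{\frac{1}{Q} \left(-1 + Q\right)}{707} - 77 = \frac{-1 + Q}{Q} \frac{1}{707} - 77 = \frac{-1 + Q}{707 Q} - 77 = -77 + \frac{-1 + Q}{707 Q}$)
$\left(1834717 + 2418244\right) \left(K{\left(-1069 \right)} - 728856\right) = \left(1834717 + 2418244\right) \left(\frac{-1 - -58194222}{707 \left(-1069\right)} - 728856\right) = 4252961 \left(\frac{1}{707} \left(- \frac{1}{1069}\right) \left(-1 + 58194222\right) - 728856\right) = 4252961 \left(\frac{1}{707} \left(- \frac{1}{1069}\right) 58194221 - 728856\right) = 4252961 \left(- \frac{58194221}{755783} - 728856\right) = 4252961 \left(- \frac{550915168469}{755783}\right) = - \frac{2343020725807086709}{755783}$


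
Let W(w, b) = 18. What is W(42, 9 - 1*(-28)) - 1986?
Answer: -1968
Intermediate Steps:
W(42, 9 - 1*(-28)) - 1986 = 18 - 1986 = -1968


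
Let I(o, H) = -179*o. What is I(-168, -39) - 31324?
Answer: -1252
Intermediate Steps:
I(-168, -39) - 31324 = -179*(-168) - 31324 = 30072 - 31324 = -1252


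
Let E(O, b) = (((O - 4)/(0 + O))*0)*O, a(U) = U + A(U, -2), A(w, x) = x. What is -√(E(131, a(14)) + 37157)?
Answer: -√37157 ≈ -192.76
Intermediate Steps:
a(U) = -2 + U (a(U) = U - 2 = -2 + U)
E(O, b) = 0 (E(O, b) = (((-4 + O)/O)*0)*O = 0*O = 0)
-√(E(131, a(14)) + 37157) = -√(0 + 37157) = -√37157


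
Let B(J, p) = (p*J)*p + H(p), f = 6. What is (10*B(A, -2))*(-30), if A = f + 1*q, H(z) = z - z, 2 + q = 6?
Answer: -12000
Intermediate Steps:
q = 4 (q = -2 + 6 = 4)
H(z) = 0
A = 10 (A = 6 + 1*4 = 6 + 4 = 10)
B(J, p) = J*p**2 (B(J, p) = (p*J)*p + 0 = (J*p)*p + 0 = J*p**2 + 0 = J*p**2)
(10*B(A, -2))*(-30) = (10*(10*(-2)**2))*(-30) = (10*(10*4))*(-30) = (10*40)*(-30) = 400*(-30) = -12000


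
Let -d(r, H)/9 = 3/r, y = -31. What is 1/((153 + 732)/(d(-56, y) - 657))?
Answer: -2451/3304 ≈ -0.74183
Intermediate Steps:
d(r, H) = -27/r
1/((153 + 732)/(d(-56, y) - 657)) = 1/((153 + 732)/(-27/(-56) - 657)) = 1/(885/(-27*(-1/56) - 657)) = 1/(885/(27/56 - 657)) = 1/(885/(-36765/56)) = 1/(885*(-56/36765)) = 1/(-3304/2451) = -2451/3304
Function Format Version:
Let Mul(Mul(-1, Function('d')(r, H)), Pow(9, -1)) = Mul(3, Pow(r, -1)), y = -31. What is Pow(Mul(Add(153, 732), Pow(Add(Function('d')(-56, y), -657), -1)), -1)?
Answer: Rational(-2451, 3304) ≈ -0.74183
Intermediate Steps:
Function('d')(r, H) = Mul(-27, Pow(r, -1)) (Function('d')(r, H) = Mul(-9, Mul(3, Pow(r, -1))) = Mul(-27, Pow(r, -1)))
Pow(Mul(Add(153, 732), Pow(Add(Function('d')(-56, y), -657), -1)), -1) = Pow(Mul(Add(153, 732), Pow(Add(Mul(-27, Pow(-56, -1)), -657), -1)), -1) = Pow(Mul(885, Pow(Add(Mul(-27, Rational(-1, 56)), -657), -1)), -1) = Pow(Mul(885, Pow(Add(Rational(27, 56), -657), -1)), -1) = Pow(Mul(885, Pow(Rational(-36765, 56), -1)), -1) = Pow(Mul(885, Rational(-56, 36765)), -1) = Pow(Rational(-3304, 2451), -1) = Rational(-2451, 3304)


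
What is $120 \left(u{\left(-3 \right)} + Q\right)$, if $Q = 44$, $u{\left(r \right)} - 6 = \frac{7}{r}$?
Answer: $5720$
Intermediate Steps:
$u{\left(r \right)} = 6 + \frac{7}{r}$
$120 \left(u{\left(-3 \right)} + Q\right) = 120 \left(\left(6 + \frac{7}{-3}\right) + 44\right) = 120 \left(\left(6 + 7 \left(- \frac{1}{3}\right)\right) + 44\right) = 120 \left(\left(6 - \frac{7}{3}\right) + 44\right) = 120 \left(\frac{11}{3} + 44\right) = 120 \cdot \frac{143}{3} = 5720$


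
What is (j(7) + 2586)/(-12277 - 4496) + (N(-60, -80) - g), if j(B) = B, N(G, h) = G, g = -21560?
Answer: 360616907/16773 ≈ 21500.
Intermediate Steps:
(j(7) + 2586)/(-12277 - 4496) + (N(-60, -80) - g) = (7 + 2586)/(-12277 - 4496) + (-60 - 1*(-21560)) = 2593/(-16773) + (-60 + 21560) = 2593*(-1/16773) + 21500 = -2593/16773 + 21500 = 360616907/16773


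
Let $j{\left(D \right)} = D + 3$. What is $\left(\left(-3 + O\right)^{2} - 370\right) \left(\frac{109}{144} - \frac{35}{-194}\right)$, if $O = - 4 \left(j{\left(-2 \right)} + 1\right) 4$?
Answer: $\frac{1243835}{1552} \approx 801.44$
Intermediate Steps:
$j{\left(D \right)} = 3 + D$
$O = -32$ ($O = - 4 \left(\left(3 - 2\right) + 1\right) 4 = - 4 \left(1 + 1\right) 4 = \left(-4\right) 2 \cdot 4 = \left(-8\right) 4 = -32$)
$\left(\left(-3 + O\right)^{2} - 370\right) \left(\frac{109}{144} - \frac{35}{-194}\right) = \left(\left(-3 - 32\right)^{2} - 370\right) \left(\frac{109}{144} - \frac{35}{-194}\right) = \left(\left(-35\right)^{2} - 370\right) \left(109 \cdot \frac{1}{144} - - \frac{35}{194}\right) = \left(1225 - 370\right) \left(\frac{109}{144} + \frac{35}{194}\right) = 855 \cdot \frac{13093}{13968} = \frac{1243835}{1552}$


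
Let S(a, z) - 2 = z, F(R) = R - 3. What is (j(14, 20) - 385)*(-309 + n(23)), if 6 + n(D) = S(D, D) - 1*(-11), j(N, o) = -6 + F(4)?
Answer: 108810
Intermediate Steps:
F(R) = -3 + R
S(a, z) = 2 + z
j(N, o) = -5 (j(N, o) = -6 + (-3 + 4) = -6 + 1 = -5)
n(D) = 7 + D (n(D) = -6 + ((2 + D) - 1*(-11)) = -6 + ((2 + D) + 11) = -6 + (13 + D) = 7 + D)
(j(14, 20) - 385)*(-309 + n(23)) = (-5 - 385)*(-309 + (7 + 23)) = -390*(-309 + 30) = -390*(-279) = 108810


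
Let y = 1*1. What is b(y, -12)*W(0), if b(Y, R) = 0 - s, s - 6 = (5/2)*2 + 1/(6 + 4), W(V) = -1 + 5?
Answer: -222/5 ≈ -44.400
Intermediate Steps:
W(V) = 4
s = 111/10 (s = 6 + ((5/2)*2 + 1/(6 + 4)) = 6 + ((5*(½))*2 + 1/10) = 6 + ((5/2)*2 + ⅒) = 6 + (5 + ⅒) = 6 + 51/10 = 111/10 ≈ 11.100)
y = 1
b(Y, R) = -111/10 (b(Y, R) = 0 - 1*111/10 = 0 - 111/10 = -111/10)
b(y, -12)*W(0) = -111/10*4 = -222/5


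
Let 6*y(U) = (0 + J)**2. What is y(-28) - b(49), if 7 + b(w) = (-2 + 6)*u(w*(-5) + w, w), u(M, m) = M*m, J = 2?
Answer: 115271/3 ≈ 38424.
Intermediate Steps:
y(U) = 2/3 (y(U) = (0 + 2)**2/6 = (1/6)*2**2 = (1/6)*4 = 2/3)
b(w) = -7 - 16*w**2 (b(w) = -7 + (-2 + 6)*((w*(-5) + w)*w) = -7 + 4*((-5*w + w)*w) = -7 + 4*((-4*w)*w) = -7 + 4*(-4*w**2) = -7 - 16*w**2)
y(-28) - b(49) = 2/3 - (-7 - 16*49**2) = 2/3 - (-7 - 16*2401) = 2/3 - (-7 - 38416) = 2/3 - 1*(-38423) = 2/3 + 38423 = 115271/3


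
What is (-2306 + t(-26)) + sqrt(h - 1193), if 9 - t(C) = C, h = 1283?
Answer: -2271 + 3*sqrt(10) ≈ -2261.5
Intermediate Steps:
t(C) = 9 - C
(-2306 + t(-26)) + sqrt(h - 1193) = (-2306 + (9 - 1*(-26))) + sqrt(1283 - 1193) = (-2306 + (9 + 26)) + sqrt(90) = (-2306 + 35) + 3*sqrt(10) = -2271 + 3*sqrt(10)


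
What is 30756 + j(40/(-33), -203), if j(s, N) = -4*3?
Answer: 30744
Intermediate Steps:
j(s, N) = -12
30756 + j(40/(-33), -203) = 30756 - 12 = 30744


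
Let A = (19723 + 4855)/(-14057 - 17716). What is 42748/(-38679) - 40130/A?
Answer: 24658313621183/475326231 ≈ 51877.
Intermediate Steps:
A = -24578/31773 (A = 24578/(-31773) = 24578*(-1/31773) = -24578/31773 ≈ -0.77355)
42748/(-38679) - 40130/A = 42748/(-38679) - 40130/(-24578/31773) = 42748*(-1/38679) - 40130*(-31773/24578) = -42748/38679 + 637525245/12289 = 24658313621183/475326231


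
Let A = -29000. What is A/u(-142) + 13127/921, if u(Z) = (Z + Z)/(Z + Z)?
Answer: -26695873/921 ≈ -28986.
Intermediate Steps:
u(Z) = 1 (u(Z) = (2*Z)/((2*Z)) = (2*Z)*(1/(2*Z)) = 1)
A/u(-142) + 13127/921 = -29000/1 + 13127/921 = -29000*1 + 13127*(1/921) = -29000 + 13127/921 = -26695873/921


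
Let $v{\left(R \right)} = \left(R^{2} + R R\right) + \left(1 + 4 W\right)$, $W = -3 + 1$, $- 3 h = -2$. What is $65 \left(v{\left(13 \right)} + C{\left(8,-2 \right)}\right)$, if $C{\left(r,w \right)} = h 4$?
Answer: $\frac{65065}{3} \approx 21688.0$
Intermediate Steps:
$h = \frac{2}{3}$ ($h = \left(- \frac{1}{3}\right) \left(-2\right) = \frac{2}{3} \approx 0.66667$)
$W = -2$
$C{\left(r,w \right)} = \frac{8}{3}$ ($C{\left(r,w \right)} = \frac{2}{3} \cdot 4 = \frac{8}{3}$)
$v{\left(R \right)} = -7 + 2 R^{2}$ ($v{\left(R \right)} = \left(R^{2} + R R\right) + \left(1 + 4 \left(-2\right)\right) = \left(R^{2} + R^{2}\right) + \left(1 - 8\right) = 2 R^{2} - 7 = -7 + 2 R^{2}$)
$65 \left(v{\left(13 \right)} + C{\left(8,-2 \right)}\right) = 65 \left(\left(-7 + 2 \cdot 13^{2}\right) + \frac{8}{3}\right) = 65 \left(\left(-7 + 2 \cdot 169\right) + \frac{8}{3}\right) = 65 \left(\left(-7 + 338\right) + \frac{8}{3}\right) = 65 \left(331 + \frac{8}{3}\right) = 65 \cdot \frac{1001}{3} = \frac{65065}{3}$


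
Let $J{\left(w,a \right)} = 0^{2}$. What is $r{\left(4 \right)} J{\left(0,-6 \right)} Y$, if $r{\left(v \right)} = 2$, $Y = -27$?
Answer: $0$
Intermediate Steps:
$J{\left(w,a \right)} = 0$
$r{\left(4 \right)} J{\left(0,-6 \right)} Y = 2 \cdot 0 \left(-27\right) = 0 \left(-27\right) = 0$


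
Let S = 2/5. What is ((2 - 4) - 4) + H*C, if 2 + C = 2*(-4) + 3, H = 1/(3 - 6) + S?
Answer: -97/15 ≈ -6.4667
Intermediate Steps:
S = 2/5 (S = 2*(1/5) = 2/5 ≈ 0.40000)
H = 1/15 (H = 1/(3 - 6) + 2/5 = 1/(-3) + 2/5 = -1/3 + 2/5 = 1/15 ≈ 0.066667)
C = -7 (C = -2 + (2*(-4) + 3) = -2 + (-8 + 3) = -2 - 5 = -7)
((2 - 4) - 4) + H*C = ((2 - 4) - 4) + (1/15)*(-7) = (-2 - 4) - 7/15 = -6 - 7/15 = -97/15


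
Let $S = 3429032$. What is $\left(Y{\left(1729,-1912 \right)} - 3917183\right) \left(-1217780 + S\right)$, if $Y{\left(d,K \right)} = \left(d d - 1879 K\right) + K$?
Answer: $5888550808488$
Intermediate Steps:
$Y{\left(d,K \right)} = d^{2} - 1878 K$ ($Y{\left(d,K \right)} = \left(d^{2} - 1879 K\right) + K = d^{2} - 1878 K$)
$\left(Y{\left(1729,-1912 \right)} - 3917183\right) \left(-1217780 + S\right) = \left(\left(1729^{2} - -3590736\right) - 3917183\right) \left(-1217780 + 3429032\right) = \left(\left(2989441 + 3590736\right) - 3917183\right) 2211252 = \left(6580177 - 3917183\right) 2211252 = 2662994 \cdot 2211252 = 5888550808488$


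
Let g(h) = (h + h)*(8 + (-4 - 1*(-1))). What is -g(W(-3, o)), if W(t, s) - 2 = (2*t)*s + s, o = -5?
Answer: -270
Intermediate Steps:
W(t, s) = 2 + s + 2*s*t (W(t, s) = 2 + ((2*t)*s + s) = 2 + (2*s*t + s) = 2 + (s + 2*s*t) = 2 + s + 2*s*t)
g(h) = 10*h (g(h) = (2*h)*(8 + (-4 + 1)) = (2*h)*(8 - 3) = (2*h)*5 = 10*h)
-g(W(-3, o)) = -10*(2 - 5 + 2*(-5)*(-3)) = -10*(2 - 5 + 30) = -10*27 = -1*270 = -270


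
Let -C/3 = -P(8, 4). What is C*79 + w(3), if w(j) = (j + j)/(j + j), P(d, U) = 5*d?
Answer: 9481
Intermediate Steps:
w(j) = 1 (w(j) = (2*j)/((2*j)) = (2*j)*(1/(2*j)) = 1)
C = 120 (C = -(-3)*5*8 = -(-3)*40 = -3*(-40) = 120)
C*79 + w(3) = 120*79 + 1 = 9480 + 1 = 9481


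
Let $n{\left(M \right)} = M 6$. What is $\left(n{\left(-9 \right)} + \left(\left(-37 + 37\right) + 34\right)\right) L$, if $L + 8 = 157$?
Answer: $-2980$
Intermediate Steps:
$L = 149$ ($L = -8 + 157 = 149$)
$n{\left(M \right)} = 6 M$
$\left(n{\left(-9 \right)} + \left(\left(-37 + 37\right) + 34\right)\right) L = \left(6 \left(-9\right) + \left(\left(-37 + 37\right) + 34\right)\right) 149 = \left(-54 + \left(0 + 34\right)\right) 149 = \left(-54 + 34\right) 149 = \left(-20\right) 149 = -2980$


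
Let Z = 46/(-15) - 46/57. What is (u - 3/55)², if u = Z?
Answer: 674041/43681 ≈ 15.431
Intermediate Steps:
Z = -368/95 (Z = 46*(-1/15) - 46*1/57 = -46/15 - 46/57 = -368/95 ≈ -3.8737)
u = -368/95 ≈ -3.8737
(u - 3/55)² = (-368/95 - 3/55)² = (-821/209)² = 674041/43681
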